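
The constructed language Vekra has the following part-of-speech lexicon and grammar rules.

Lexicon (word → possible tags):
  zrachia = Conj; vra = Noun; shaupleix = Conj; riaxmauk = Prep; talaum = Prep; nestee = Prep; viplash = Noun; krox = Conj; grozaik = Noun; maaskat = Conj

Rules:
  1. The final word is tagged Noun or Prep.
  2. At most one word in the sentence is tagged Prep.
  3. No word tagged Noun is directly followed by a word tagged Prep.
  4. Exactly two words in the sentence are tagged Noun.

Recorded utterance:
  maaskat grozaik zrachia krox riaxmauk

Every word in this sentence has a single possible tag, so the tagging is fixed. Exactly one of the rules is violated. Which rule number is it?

Fixed tagging: Conj Noun Conj Conj Prep.
Rule check: R1 ✓, R2 ✓, R3 ✓, R4 ✗.
Only rule 4 fails.

4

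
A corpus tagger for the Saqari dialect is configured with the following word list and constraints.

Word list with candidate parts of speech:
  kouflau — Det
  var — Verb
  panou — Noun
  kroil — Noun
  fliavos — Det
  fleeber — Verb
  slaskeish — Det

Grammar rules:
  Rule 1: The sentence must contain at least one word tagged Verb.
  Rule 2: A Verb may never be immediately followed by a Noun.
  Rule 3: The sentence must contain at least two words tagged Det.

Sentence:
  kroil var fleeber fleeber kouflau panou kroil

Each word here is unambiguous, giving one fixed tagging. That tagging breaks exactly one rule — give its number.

Fixed tagging: Noun Verb Verb Verb Det Noun Noun.
Applying the rules: R1 holds, R2 holds, R3 violated.
Only rule 3 fails.

3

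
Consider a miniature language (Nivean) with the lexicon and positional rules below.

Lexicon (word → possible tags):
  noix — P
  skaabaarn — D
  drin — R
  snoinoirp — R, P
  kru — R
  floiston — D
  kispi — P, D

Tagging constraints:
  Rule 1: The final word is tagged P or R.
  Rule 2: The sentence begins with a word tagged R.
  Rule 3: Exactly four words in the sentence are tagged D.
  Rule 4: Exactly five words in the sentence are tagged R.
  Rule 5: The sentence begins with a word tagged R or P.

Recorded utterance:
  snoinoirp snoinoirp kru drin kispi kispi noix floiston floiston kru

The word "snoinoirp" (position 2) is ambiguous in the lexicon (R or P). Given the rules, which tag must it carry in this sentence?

R

Candidates per position — 1:snoinoirp {R,P}; 2:snoinoirp {R,P}; 3:kru {R}; 4:drin {R}; 5:kispi {P,D}; 6:kispi {P,D}; 7:noix {P}; 8:floiston {D}; 9:floiston {D}; 10:kru {R}.
Position 1: P is ruled out by rule 2; that leaves R.
Position 2: P is ruled out by rule 4; that leaves R.
Position 5: P is ruled out by rule 3; that leaves D.
Position 6: P is ruled out by rule 3; that leaves D.
So the tagging must be: R R R R D D P D D R.
Check: rule 1 satisfied; rule 2 satisfied; rule 3 satisfied; rule 4 satisfied; rule 5 satisfied.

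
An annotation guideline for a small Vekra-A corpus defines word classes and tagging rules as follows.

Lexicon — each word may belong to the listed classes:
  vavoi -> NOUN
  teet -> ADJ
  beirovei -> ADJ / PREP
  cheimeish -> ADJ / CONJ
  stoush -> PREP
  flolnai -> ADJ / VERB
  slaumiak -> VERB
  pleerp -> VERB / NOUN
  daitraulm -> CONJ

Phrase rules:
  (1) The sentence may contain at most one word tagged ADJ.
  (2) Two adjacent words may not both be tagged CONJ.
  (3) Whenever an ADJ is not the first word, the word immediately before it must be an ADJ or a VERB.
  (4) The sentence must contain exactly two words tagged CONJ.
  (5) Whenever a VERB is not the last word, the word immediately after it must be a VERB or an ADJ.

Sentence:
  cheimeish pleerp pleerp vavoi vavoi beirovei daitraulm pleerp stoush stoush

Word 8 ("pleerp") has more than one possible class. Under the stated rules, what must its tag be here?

Candidates per position — 1:cheimeish {ADJ,CONJ}; 2:pleerp {VERB,NOUN}; 3:pleerp {VERB,NOUN}; 4:vavoi {NOUN}; 5:vavoi {NOUN}; 6:beirovei {ADJ,PREP}; 7:daitraulm {CONJ}; 8:pleerp {VERB,NOUN}; 9:stoush {PREP}; 10:stoush {PREP}.
Word 1 cannot be ADJ — rule 4 would then fail for every completion. It is CONJ.
Word 2 cannot be VERB — rule 5 would then fail for every completion. It is NOUN.
Word 3 cannot be VERB — rule 5 would then fail for every completion. It is NOUN.
Word 6 cannot be ADJ — rule 3 would then fail for every completion. It is PREP.
Word 8 cannot be VERB — rule 5 would then fail for every completion. It is NOUN.
That leaves exactly one tagging: CONJ NOUN NOUN NOUN NOUN PREP CONJ NOUN PREP PREP.
Check: rule 1 satisfied; rule 2 satisfied; rule 3 satisfied; rule 4 satisfied; rule 5 satisfied.

NOUN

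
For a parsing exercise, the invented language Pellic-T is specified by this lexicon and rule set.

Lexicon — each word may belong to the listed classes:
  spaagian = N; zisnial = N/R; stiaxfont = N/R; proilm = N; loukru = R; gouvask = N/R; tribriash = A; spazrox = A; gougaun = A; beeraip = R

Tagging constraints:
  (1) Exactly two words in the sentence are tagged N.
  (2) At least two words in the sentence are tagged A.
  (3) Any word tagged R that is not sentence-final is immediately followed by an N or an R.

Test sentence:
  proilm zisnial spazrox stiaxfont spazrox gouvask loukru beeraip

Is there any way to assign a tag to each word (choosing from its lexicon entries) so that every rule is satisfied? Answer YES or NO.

Candidates per position — 1:proilm {N}; 2:zisnial {N,R}; 3:spazrox {A}; 4:stiaxfont {N,R}; 5:spazrox {A}; 6:gouvask {N,R}; 7:loukru {R}; 8:beeraip {R}.
Every candidate sequence violates at least one rule; no consistent tagging exists.

NO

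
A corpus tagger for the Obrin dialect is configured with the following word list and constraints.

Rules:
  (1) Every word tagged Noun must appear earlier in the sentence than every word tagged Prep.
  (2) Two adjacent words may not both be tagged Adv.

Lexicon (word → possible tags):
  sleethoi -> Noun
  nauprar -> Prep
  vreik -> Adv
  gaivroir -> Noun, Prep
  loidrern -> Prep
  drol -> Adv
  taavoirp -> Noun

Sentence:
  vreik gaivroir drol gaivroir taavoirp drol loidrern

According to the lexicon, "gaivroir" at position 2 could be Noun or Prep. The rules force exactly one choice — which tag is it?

Noun

Candidates per position — 1:vreik {Adv}; 2:gaivroir {Noun,Prep}; 3:drol {Adv}; 4:gaivroir {Noun,Prep}; 5:taavoirp {Noun}; 6:drol {Adv}; 7:loidrern {Prep}.
If word 2 were Prep, no tagging could satisfy rule 1; so word 2 is Noun.
If word 4 were Prep, no tagging could satisfy rule 1; so word 4 is Noun.
That leaves exactly one tagging: Adv Noun Adv Noun Noun Adv Prep.
Checking: rule 1 satisfied; rule 2 satisfied.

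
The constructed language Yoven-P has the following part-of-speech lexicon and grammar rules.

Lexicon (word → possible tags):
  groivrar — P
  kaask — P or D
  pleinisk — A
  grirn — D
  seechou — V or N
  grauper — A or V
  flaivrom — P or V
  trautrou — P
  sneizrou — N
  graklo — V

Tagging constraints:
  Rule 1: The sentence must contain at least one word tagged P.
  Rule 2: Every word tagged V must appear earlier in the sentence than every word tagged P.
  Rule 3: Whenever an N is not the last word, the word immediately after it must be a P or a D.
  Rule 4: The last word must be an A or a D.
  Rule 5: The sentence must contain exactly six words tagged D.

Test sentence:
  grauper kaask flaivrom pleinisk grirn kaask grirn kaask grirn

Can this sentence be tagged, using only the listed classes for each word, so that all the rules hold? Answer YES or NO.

Candidates per position — 1:grauper {A,V}; 2:kaask {P,D}; 3:flaivrom {P,V}; 4:pleinisk {A}; 5:grirn {D}; 6:kaask {P,D}; 7:grirn {D}; 8:kaask {P,D}; 9:grirn {D}.
One satisfying assignment: V D P A D D D D D.
Verifying each rule — rule 1 holds; rule 2 holds; rule 3 holds; rule 4 holds; rule 5 holds.

YES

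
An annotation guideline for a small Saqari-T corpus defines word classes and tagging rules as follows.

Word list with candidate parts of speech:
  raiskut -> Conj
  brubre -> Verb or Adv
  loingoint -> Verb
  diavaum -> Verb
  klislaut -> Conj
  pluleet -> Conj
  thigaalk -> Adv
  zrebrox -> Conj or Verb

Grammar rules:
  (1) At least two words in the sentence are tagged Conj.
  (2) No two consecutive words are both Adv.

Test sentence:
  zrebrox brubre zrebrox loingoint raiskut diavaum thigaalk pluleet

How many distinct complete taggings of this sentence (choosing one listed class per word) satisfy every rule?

8

Candidates per position — 1:zrebrox {Conj,Verb}; 2:brubre {Verb,Adv}; 3:zrebrox {Conj,Verb}; 4:loingoint {Verb}; 5:raiskut {Conj}; 6:diavaum {Verb}; 7:thigaalk {Adv}; 8:pluleet {Conj}.
There are 8 candidate sequences in total.
Checking each against the rules leaves 8 sequences.
Count = 8.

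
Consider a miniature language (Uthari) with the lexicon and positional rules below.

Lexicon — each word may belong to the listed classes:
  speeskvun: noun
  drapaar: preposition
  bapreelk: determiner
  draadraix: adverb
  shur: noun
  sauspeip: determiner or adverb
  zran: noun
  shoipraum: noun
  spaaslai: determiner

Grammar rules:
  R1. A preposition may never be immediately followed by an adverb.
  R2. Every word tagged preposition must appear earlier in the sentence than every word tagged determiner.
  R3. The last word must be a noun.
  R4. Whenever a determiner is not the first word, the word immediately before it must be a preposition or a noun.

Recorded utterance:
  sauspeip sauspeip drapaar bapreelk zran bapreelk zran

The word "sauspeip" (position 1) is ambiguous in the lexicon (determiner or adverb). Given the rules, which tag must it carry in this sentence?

Candidates per position — 1:sauspeip {determiner,adverb}; 2:sauspeip {determiner,adverb}; 3:drapaar {preposition}; 4:bapreelk {determiner}; 5:zran {noun}; 6:bapreelk {determiner}; 7:zran {noun}.
At position 1, choosing determiner makes rule 2 impossible to satisfy; hence adverb.
At position 2, choosing determiner makes rule 2 impossible to satisfy; hence adverb.
The only consistent sequence is: adverb adverb preposition determiner noun determiner noun.
Check: rule 1 ✓; rule 2 ✓; rule 3 ✓; rule 4 ✓.

adverb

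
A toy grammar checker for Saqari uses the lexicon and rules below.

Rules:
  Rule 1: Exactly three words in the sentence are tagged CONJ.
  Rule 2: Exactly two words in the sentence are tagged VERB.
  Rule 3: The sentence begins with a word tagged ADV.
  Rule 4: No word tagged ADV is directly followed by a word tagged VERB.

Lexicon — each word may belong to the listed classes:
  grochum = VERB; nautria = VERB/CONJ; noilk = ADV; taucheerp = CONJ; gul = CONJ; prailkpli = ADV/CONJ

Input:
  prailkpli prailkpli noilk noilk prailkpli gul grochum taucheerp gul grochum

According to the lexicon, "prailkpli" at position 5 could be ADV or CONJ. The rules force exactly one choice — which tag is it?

ADV

Candidates per position — 1:prailkpli {ADV,CONJ}; 2:prailkpli {ADV,CONJ}; 3:noilk {ADV}; 4:noilk {ADV}; 5:prailkpli {ADV,CONJ}; 6:gul {CONJ}; 7:grochum {VERB}; 8:taucheerp {CONJ}; 9:gul {CONJ}; 10:grochum {VERB}.
Position 1: tagging it CONJ would leave rule 1 unsatisfiable, so it must be ADV.
Position 2: tagging it CONJ would leave rule 1 unsatisfiable, so it must be ADV.
Position 5: tagging it CONJ would leave rule 1 unsatisfiable, so it must be ADV.
So the tagging must be: ADV ADV ADV ADV ADV CONJ VERB CONJ CONJ VERB.
Checking: rule 1 ok; rule 2 ok; rule 3 ok; rule 4 ok.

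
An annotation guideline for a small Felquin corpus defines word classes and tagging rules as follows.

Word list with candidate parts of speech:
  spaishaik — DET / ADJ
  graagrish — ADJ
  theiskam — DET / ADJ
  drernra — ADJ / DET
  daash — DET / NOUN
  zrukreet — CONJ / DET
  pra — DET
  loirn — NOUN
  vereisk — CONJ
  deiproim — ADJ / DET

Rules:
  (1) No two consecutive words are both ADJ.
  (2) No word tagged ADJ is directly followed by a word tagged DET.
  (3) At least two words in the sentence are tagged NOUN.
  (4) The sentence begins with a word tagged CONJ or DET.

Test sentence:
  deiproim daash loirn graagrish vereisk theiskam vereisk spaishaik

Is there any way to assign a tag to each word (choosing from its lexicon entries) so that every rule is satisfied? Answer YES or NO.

Candidates per position — 1:deiproim {ADJ,DET}; 2:daash {DET,NOUN}; 3:loirn {NOUN}; 4:graagrish {ADJ}; 5:vereisk {CONJ}; 6:theiskam {DET,ADJ}; 7:vereisk {CONJ}; 8:spaishaik {DET,ADJ}.
One satisfying assignment: DET NOUN NOUN ADJ CONJ ADJ CONJ DET.
Verifying each rule — rule 1 satisfied; rule 2 satisfied; rule 3 satisfied; rule 4 satisfied.

YES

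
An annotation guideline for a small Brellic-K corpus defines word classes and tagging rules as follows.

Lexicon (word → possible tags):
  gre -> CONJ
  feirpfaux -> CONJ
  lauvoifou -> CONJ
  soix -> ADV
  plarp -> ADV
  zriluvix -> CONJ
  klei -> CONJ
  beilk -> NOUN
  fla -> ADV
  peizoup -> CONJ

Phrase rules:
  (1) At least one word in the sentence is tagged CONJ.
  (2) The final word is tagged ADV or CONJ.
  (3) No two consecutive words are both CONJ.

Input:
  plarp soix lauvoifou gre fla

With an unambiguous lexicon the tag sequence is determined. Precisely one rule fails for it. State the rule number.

Fixed tagging: ADV ADV CONJ CONJ ADV.
Checking each rule: R1 pass, R2 pass, R3 fail.
Only rule 3 fails.

3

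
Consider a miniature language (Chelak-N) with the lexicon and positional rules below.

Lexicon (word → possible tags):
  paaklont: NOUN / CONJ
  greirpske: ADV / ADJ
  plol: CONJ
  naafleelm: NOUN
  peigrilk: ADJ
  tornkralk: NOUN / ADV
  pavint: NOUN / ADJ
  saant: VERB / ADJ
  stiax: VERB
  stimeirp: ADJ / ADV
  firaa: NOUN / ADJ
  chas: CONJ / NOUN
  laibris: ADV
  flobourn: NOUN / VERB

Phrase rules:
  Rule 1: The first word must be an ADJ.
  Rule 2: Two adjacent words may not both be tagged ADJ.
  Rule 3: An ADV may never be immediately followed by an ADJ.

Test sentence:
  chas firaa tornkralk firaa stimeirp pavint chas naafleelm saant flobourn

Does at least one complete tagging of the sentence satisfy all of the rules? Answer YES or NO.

Candidates per position — 1:chas {CONJ,NOUN}; 2:firaa {NOUN,ADJ}; 3:tornkralk {NOUN,ADV}; 4:firaa {NOUN,ADJ}; 5:stimeirp {ADJ,ADV}; 6:pavint {NOUN,ADJ}; 7:chas {CONJ,NOUN}; 8:naafleelm {NOUN}; 9:saant {VERB,ADJ}; 10:flobourn {NOUN,VERB}.
Rule 1 cannot be satisfied by any choice of tags from the lexicon.
So there is no consistent tagging.

NO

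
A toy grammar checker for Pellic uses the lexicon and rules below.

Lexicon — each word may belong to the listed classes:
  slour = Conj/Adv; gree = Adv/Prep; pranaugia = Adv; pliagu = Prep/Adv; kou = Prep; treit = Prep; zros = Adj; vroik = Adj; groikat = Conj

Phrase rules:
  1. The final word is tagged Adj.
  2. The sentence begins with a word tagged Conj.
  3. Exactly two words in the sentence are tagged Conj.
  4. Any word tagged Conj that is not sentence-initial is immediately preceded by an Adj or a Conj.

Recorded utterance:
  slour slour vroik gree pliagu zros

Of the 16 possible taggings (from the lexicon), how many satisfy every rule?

4

Candidates per position — 1:slour {Conj,Adv}; 2:slour {Conj,Adv}; 3:vroik {Adj}; 4:gree {Adv,Prep}; 5:pliagu {Prep,Adv}; 6:zros {Adj}.
There are 16 candidate sequences in total.
The sequences that satisfy every rule: Conj Conj Adj Adv Prep Adj; Conj Conj Adj Adv Adv Adj; Conj Conj Adj Prep Prep Adj; Conj Conj Adj Prep Adv Adj.
Count = 4.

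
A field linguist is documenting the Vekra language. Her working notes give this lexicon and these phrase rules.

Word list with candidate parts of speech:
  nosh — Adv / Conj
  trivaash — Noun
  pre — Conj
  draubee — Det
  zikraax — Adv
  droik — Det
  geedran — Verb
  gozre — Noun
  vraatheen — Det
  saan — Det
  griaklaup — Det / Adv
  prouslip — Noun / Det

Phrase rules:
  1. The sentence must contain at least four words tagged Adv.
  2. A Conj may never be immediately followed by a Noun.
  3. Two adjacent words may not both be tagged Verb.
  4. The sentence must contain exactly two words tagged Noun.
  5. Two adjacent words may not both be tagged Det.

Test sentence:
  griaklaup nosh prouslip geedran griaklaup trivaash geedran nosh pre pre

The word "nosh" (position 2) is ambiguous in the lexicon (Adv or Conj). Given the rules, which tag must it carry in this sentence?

Adv

Candidates per position — 1:griaklaup {Det,Adv}; 2:nosh {Adv,Conj}; 3:prouslip {Noun,Det}; 4:geedran {Verb}; 5:griaklaup {Det,Adv}; 6:trivaash {Noun}; 7:geedran {Verb}; 8:nosh {Adv,Conj}; 9:pre {Conj}; 10:pre {Conj}.
Position 1: tagging it Det would leave rule 1 unsatisfiable, so it must be Adv.
Position 2: tagging it Conj would leave rule 1 unsatisfiable, so it must be Adv.
Position 3: tagging it Det would leave rule 4 unsatisfiable, so it must be Noun.
Position 5: tagging it Det would leave rule 1 unsatisfiable, so it must be Adv.
Position 8: tagging it Conj would leave rule 1 unsatisfiable, so it must be Adv.
The only consistent sequence is: Adv Adv Noun Verb Adv Noun Verb Adv Conj Conj.
Rule-by-rule: rule 1 holds; rule 2 holds; rule 3 holds; rule 4 holds; rule 5 holds.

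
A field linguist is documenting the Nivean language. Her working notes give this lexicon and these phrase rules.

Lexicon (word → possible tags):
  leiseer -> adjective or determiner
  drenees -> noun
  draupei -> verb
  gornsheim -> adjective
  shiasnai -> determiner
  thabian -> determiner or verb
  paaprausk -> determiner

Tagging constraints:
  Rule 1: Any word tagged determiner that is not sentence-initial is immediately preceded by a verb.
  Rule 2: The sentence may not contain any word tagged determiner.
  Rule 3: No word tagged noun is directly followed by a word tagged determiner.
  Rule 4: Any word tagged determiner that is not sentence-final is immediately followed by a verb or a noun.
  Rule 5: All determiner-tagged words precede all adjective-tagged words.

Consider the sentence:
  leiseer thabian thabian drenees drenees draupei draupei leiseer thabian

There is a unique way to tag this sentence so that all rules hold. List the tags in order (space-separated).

adjective verb verb noun noun verb verb adjective verb

Candidates per position — 1:leiseer {adjective,determiner}; 2:thabian {determiner,verb}; 3:thabian {determiner,verb}; 4:drenees {noun}; 5:drenees {noun}; 6:draupei {verb}; 7:draupei {verb}; 8:leiseer {adjective,determiner}; 9:thabian {determiner,verb}.
Position 1: determiner is ruled out by rule 2; that leaves adjective.
Position 2: determiner is ruled out by rule 1; that leaves verb.
Position 3: determiner is ruled out by rule 2; that leaves verb.
Position 8: determiner is ruled out by rule 2; that leaves adjective.
Position 9: determiner is ruled out by rule 1; that leaves verb.
That leaves exactly one tagging: adjective verb verb noun noun verb verb adjective verb.
Checking: rule 1 ok; rule 2 ok; rule 3 ok; rule 4 ok; rule 5 ok.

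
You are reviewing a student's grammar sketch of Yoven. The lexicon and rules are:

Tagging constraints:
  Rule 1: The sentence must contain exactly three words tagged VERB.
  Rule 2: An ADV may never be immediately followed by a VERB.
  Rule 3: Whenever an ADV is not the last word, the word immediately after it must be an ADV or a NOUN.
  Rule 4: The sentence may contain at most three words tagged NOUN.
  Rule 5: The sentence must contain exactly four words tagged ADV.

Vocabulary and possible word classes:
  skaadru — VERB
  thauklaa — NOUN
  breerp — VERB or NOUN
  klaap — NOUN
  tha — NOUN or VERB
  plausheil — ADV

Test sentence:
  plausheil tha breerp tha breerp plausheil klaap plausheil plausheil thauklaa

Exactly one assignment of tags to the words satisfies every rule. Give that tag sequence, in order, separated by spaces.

ADV NOUN VERB VERB VERB ADV NOUN ADV ADV NOUN

Candidates per position — 1:plausheil {ADV}; 2:tha {NOUN,VERB}; 3:breerp {VERB,NOUN}; 4:tha {NOUN,VERB}; 5:breerp {VERB,NOUN}; 6:plausheil {ADV}; 7:klaap {NOUN}; 8:plausheil {ADV}; 9:plausheil {ADV}; 10:thauklaa {NOUN}.
Word 2 cannot be VERB — rule 2 would then fail for every completion. It is NOUN.
Word 3 cannot be NOUN — rule 1 would then fail for every completion. It is VERB.
Word 4 cannot be NOUN — rule 1 would then fail for every completion. It is VERB.
Word 5 cannot be NOUN — rule 1 would then fail for every completion. It is VERB.
So the tagging must be: ADV NOUN VERB VERB VERB ADV NOUN ADV ADV NOUN.
Verifying each rule — rule 1 ✓; rule 2 ✓; rule 3 ✓; rule 4 ✓; rule 5 ✓.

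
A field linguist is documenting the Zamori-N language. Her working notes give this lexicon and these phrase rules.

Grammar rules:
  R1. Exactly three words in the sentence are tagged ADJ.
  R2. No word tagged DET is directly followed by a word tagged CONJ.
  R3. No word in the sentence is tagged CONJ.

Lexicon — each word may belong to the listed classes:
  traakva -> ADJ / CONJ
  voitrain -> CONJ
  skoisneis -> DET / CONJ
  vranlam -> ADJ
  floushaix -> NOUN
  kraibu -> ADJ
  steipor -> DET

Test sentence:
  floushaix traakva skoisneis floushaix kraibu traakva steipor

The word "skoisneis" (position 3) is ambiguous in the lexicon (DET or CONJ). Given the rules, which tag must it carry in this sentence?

Candidates per position — 1:floushaix {NOUN}; 2:traakva {ADJ,CONJ}; 3:skoisneis {DET,CONJ}; 4:floushaix {NOUN}; 5:kraibu {ADJ}; 6:traakva {ADJ,CONJ}; 7:steipor {DET}.
Position 2: tagging it CONJ would leave rule 1 unsatisfiable, so it must be ADJ.
Position 3: tagging it CONJ would leave rule 3 unsatisfiable, so it must be DET.
Position 6: tagging it CONJ would leave rule 1 unsatisfiable, so it must be ADJ.
So the tagging must be: NOUN ADJ DET NOUN ADJ ADJ DET.
Rule-by-rule: rule 1 ok; rule 2 ok; rule 3 ok.

DET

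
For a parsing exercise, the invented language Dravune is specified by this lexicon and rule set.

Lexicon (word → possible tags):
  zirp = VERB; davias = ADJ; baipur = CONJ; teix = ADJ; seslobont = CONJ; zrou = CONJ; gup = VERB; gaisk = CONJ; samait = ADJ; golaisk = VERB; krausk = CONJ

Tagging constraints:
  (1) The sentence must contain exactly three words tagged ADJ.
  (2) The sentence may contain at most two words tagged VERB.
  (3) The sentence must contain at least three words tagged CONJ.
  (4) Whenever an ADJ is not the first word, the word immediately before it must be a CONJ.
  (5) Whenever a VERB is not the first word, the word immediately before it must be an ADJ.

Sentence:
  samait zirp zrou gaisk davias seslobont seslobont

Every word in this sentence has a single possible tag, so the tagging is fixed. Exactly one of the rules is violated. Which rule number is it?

1

Fixed tagging: ADJ VERB CONJ CONJ ADJ CONJ CONJ.
Checking each rule: R1 fail, R2 pass, R3 pass, R4 pass, R5 pass.
Only rule 1 fails.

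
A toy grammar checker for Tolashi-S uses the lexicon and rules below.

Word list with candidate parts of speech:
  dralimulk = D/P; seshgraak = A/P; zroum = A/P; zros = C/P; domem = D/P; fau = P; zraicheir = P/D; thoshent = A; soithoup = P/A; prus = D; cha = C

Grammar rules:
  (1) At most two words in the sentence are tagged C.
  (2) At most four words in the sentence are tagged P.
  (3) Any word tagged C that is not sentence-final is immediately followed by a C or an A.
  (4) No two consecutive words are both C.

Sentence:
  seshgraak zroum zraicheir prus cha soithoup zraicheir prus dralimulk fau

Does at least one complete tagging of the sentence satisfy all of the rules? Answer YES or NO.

Candidates per position — 1:seshgraak {A,P}; 2:zroum {A,P}; 3:zraicheir {P,D}; 4:prus {D}; 5:cha {C}; 6:soithoup {P,A}; 7:zraicheir {P,D}; 8:prus {D}; 9:dralimulk {D,P}; 10:fau {P}.
One satisfying assignment: P P D D C A P D D P.
Check: rule 1 holds; rule 2 holds; rule 3 holds; rule 4 holds.

YES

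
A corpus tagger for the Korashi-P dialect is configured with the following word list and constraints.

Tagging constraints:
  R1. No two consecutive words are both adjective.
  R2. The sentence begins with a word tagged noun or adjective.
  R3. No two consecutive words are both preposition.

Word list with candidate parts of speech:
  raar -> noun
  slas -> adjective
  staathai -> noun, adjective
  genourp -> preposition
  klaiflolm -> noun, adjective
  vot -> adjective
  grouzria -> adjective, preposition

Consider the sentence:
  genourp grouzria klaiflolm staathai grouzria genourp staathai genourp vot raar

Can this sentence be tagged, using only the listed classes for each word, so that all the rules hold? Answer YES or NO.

Candidates per position — 1:genourp {preposition}; 2:grouzria {adjective,preposition}; 3:klaiflolm {noun,adjective}; 4:staathai {noun,adjective}; 5:grouzria {adjective,preposition}; 6:genourp {preposition}; 7:staathai {noun,adjective}; 8:genourp {preposition}; 9:vot {adjective}; 10:raar {noun}.
Rule 2 cannot be satisfied by any choice of tags from the lexicon.
So there is no consistent tagging.

NO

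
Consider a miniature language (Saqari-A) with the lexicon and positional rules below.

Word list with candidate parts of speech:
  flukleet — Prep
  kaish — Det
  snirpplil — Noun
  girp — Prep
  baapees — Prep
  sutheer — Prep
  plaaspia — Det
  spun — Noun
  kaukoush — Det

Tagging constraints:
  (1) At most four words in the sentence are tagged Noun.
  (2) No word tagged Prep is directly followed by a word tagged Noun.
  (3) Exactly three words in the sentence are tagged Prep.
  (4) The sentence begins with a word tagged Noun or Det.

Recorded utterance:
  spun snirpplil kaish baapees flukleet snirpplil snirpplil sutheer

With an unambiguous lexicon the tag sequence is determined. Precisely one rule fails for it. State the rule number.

2

Fixed tagging: Noun Noun Det Prep Prep Noun Noun Prep.
Applying the rules: R1 pass, R2 fail, R3 pass, R4 pass.
Only rule 2 fails.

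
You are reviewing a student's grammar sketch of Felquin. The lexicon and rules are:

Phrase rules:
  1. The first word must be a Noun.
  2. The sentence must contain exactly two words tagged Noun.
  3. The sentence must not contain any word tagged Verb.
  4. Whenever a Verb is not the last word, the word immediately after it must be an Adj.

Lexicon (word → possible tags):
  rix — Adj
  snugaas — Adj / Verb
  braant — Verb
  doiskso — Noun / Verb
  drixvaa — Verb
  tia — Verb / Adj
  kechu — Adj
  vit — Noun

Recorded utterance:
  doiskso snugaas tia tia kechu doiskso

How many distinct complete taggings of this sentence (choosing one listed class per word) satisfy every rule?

Candidates per position — 1:doiskso {Noun,Verb}; 2:snugaas {Adj,Verb}; 3:tia {Verb,Adj}; 4:tia {Verb,Adj}; 5:kechu {Adj}; 6:doiskso {Noun,Verb}.
There are 32 candidate sequences in total.
The sequences that satisfy every rule: Noun Adj Adj Adj Adj Noun.
Count = 1.

1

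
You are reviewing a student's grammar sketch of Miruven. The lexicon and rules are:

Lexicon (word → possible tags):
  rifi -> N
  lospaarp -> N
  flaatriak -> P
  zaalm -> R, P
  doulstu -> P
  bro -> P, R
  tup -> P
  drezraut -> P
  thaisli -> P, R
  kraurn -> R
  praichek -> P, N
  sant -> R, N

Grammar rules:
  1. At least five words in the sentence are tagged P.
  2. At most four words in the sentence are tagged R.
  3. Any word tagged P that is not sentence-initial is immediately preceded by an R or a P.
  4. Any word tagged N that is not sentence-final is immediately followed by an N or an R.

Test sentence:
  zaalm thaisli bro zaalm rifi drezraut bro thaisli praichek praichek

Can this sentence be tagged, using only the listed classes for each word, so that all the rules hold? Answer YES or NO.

NO

Candidates per position — 1:zaalm {R,P}; 2:thaisli {P,R}; 3:bro {P,R}; 4:zaalm {R,P}; 5:rifi {N}; 6:drezraut {P}; 7:bro {P,R}; 8:thaisli {P,R}; 9:praichek {P,N}; 10:praichek {P,N}.
Rule 3 cannot be satisfied by any choice of tags from the lexicon.
So there is no consistent tagging.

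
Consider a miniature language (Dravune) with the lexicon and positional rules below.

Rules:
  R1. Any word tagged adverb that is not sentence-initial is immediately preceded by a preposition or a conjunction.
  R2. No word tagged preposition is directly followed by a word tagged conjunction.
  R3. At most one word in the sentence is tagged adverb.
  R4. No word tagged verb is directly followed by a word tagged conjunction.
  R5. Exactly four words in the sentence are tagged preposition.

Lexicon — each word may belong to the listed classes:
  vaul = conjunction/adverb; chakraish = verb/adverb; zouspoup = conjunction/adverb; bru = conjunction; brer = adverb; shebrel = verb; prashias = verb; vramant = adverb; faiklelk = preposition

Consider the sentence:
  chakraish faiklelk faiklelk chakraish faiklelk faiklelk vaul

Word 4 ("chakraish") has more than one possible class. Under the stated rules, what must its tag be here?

Candidates per position — 1:chakraish {verb,adverb}; 2:faiklelk {preposition}; 3:faiklelk {preposition}; 4:chakraish {verb,adverb}; 5:faiklelk {preposition}; 6:faiklelk {preposition}; 7:vaul {conjunction,adverb}.
Position 7: conjunction is ruled out by rule 2; that leaves adverb.
Position 1: adverb is ruled out by rule 3; that leaves verb.
Position 4: adverb is ruled out by rule 3; that leaves verb.
The unique satisfying tagging is: verb preposition preposition verb preposition preposition adverb.
Verifying each rule — rule 1 satisfied; rule 2 satisfied; rule 3 satisfied; rule 4 satisfied; rule 5 satisfied.

verb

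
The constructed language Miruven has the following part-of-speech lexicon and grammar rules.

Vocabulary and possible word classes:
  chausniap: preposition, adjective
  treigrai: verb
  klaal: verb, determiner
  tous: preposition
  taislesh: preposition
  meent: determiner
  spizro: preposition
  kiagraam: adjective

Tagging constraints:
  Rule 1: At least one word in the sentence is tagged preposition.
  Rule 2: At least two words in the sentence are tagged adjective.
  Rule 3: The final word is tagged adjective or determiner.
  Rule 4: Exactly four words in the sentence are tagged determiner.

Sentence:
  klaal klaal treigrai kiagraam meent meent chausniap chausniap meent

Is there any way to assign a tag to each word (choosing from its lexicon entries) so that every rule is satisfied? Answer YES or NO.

Candidates per position — 1:klaal {verb,determiner}; 2:klaal {verb,determiner}; 3:treigrai {verb}; 4:kiagraam {adjective}; 5:meent {determiner}; 6:meent {determiner}; 7:chausniap {preposition,adjective}; 8:chausniap {preposition,adjective}; 9:meent {determiner}.
One satisfying assignment: verb determiner verb adjective determiner determiner adjective preposition determiner.
Verifying each rule — rule 1 holds; rule 2 holds; rule 3 holds; rule 4 holds.

YES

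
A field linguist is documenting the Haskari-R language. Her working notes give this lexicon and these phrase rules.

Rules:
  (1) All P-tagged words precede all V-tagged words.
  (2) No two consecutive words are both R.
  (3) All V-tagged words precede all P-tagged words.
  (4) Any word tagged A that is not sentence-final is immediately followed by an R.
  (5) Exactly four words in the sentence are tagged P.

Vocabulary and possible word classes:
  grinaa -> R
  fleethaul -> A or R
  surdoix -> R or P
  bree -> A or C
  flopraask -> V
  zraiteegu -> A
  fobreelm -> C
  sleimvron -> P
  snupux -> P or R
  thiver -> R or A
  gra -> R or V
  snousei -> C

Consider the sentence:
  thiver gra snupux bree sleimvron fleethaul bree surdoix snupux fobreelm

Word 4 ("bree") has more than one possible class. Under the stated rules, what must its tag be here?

C

Candidates per position — 1:thiver {R,A}; 2:gra {R,V}; 3:snupux {P,R}; 4:bree {A,C}; 5:sleimvron {P}; 6:fleethaul {A,R}; 7:bree {A,C}; 8:surdoix {R,P}; 9:snupux {P,R}; 10:fobreelm {C}.
Position 2: V is ruled out by rule 1; that leaves R.
Position 3: R is ruled out by rule 2; that leaves P.
Position 4: A is ruled out by rule 4; that leaves C.
Position 6: A is ruled out by rule 4; that leaves R.
Position 8: R is ruled out by rule 5; that leaves P.
Position 9: R is ruled out by rule 5; that leaves P.
Position 1: R is ruled out by rule 2; that leaves A.
Position 7: A is ruled out by rule 4; that leaves C.
So the tagging must be: A R P C P R C P P C.
Checking: rule 1 ok; rule 2 ok; rule 3 ok; rule 4 ok; rule 5 ok.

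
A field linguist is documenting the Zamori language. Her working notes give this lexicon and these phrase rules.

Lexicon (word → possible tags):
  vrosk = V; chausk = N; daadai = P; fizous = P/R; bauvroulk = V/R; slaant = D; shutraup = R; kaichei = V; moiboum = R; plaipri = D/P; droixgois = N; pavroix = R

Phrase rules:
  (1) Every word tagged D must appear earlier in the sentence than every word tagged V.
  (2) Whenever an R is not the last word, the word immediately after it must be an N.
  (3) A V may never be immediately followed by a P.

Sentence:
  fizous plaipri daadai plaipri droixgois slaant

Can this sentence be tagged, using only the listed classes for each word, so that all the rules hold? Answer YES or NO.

Candidates per position — 1:fizous {P,R}; 2:plaipri {D,P}; 3:daadai {P}; 4:plaipri {D,P}; 5:droixgois {N}; 6:slaant {D}.
One satisfying assignment: P D P D N D.
Checking: rule 1 ✓; rule 2 ✓; rule 3 ✓.

YES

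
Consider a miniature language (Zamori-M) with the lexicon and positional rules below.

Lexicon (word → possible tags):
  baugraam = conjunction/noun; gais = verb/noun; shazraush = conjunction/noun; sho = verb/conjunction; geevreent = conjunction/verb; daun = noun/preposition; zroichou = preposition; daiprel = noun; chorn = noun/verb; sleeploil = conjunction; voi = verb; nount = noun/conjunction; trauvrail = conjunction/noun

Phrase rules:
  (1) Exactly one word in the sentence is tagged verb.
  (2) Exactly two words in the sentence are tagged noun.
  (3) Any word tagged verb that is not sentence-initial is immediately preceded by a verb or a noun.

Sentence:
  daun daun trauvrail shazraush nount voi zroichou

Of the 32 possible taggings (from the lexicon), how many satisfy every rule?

Candidates per position — 1:daun {noun,preposition}; 2:daun {noun,preposition}; 3:trauvrail {conjunction,noun}; 4:shazraush {conjunction,noun}; 5:nount {noun,conjunction}; 6:voi {verb}; 7:zroichou {preposition}.
There are 32 candidate sequences in total.
The sequences that satisfy every rule: noun preposition conjunction conjunction noun verb preposition; preposition noun conjunction conjunction noun verb preposition; preposition preposition conjunction noun noun verb preposition; preposition preposition noun conjunction noun verb preposition.
Count = 4.

4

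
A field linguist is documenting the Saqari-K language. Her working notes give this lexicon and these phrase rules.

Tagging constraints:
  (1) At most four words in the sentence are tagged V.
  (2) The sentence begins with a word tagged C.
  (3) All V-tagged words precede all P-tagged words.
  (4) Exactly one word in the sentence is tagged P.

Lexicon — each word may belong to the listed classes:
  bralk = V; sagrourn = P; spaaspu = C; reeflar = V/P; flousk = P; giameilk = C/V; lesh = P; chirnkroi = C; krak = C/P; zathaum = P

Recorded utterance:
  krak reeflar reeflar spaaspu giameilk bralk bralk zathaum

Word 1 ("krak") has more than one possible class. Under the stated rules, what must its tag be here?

Candidates per position — 1:krak {C,P}; 2:reeflar {V,P}; 3:reeflar {V,P}; 4:spaaspu {C}; 5:giameilk {C,V}; 6:bralk {V}; 7:bralk {V}; 8:zathaum {P}.
Position 1: tagging it P would leave rule 2 unsatisfiable, so it must be C.
Position 2: tagging it P would leave rule 3 unsatisfiable, so it must be V.
Position 3: tagging it P would leave rule 3 unsatisfiable, so it must be V.
Position 5: tagging it V would leave rule 1 unsatisfiable, so it must be C.
That leaves exactly one tagging: C V V C C V V P.
Check: rule 1 holds; rule 2 holds; rule 3 holds; rule 4 holds.

C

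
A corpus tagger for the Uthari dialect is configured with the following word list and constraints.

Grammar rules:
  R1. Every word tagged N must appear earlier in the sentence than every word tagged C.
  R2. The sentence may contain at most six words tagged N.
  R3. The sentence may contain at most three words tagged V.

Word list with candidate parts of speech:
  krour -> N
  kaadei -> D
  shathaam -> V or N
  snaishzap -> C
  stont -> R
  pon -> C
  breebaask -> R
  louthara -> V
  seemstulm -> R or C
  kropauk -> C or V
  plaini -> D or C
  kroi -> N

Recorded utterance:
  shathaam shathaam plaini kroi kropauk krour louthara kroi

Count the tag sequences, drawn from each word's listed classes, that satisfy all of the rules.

Candidates per position — 1:shathaam {V,N}; 2:shathaam {V,N}; 3:plaini {D,C}; 4:kroi {N}; 5:kropauk {C,V}; 6:krour {N}; 7:louthara {V}; 8:kroi {N}.
There are 16 candidate sequences in total.
The sequences that satisfy every rule: V N D N V N V N; N V D N V N V N; N N D N V N V N.
Count = 3.

3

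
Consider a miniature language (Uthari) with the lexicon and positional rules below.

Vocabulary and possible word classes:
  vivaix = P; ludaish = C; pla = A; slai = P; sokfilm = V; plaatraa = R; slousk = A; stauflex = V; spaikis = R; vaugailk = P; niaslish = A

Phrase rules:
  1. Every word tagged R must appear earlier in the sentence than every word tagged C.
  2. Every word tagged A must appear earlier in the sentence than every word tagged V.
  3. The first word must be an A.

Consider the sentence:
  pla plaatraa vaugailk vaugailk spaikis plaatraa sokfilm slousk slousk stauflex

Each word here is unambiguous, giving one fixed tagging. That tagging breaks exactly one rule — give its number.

Fixed tagging: A R P P R R V A A V.
Checking each rule: R1 ✓, R2 ✗, R3 ✓.
Only rule 2 fails.

2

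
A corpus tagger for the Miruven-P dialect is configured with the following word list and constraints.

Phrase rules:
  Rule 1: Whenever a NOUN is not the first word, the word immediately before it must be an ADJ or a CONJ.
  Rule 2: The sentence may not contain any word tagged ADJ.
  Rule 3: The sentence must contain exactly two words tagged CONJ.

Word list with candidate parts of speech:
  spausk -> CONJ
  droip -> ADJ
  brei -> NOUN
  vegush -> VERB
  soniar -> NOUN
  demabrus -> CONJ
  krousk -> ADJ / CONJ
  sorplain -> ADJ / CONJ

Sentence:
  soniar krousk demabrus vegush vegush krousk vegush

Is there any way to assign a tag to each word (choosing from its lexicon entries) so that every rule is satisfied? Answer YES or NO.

NO

Candidates per position — 1:soniar {NOUN}; 2:krousk {ADJ,CONJ}; 3:demabrus {CONJ}; 4:vegush {VERB}; 5:vegush {VERB}; 6:krousk {ADJ,CONJ}; 7:vegush {VERB}.
Every candidate sequence violates at least one rule; no consistent tagging exists.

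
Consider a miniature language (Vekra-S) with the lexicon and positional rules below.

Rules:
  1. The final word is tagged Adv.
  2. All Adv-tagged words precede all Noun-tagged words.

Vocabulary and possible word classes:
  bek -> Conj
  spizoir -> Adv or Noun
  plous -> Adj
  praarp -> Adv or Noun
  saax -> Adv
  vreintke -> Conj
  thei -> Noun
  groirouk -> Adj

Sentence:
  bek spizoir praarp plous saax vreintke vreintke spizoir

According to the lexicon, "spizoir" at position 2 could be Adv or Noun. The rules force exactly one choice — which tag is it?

Adv

Candidates per position — 1:bek {Conj}; 2:spizoir {Adv,Noun}; 3:praarp {Adv,Noun}; 4:plous {Adj}; 5:saax {Adv}; 6:vreintke {Conj}; 7:vreintke {Conj}; 8:spizoir {Adv,Noun}.
At position 2, choosing Noun makes rule 2 impossible to satisfy; hence Adv.
At position 3, choosing Noun makes rule 2 impossible to satisfy; hence Adv.
At position 8, choosing Noun makes rule 1 impossible to satisfy; hence Adv.
So the tagging must be: Conj Adv Adv Adj Adv Conj Conj Adv.
Checking: rule 1 ✓; rule 2 ✓.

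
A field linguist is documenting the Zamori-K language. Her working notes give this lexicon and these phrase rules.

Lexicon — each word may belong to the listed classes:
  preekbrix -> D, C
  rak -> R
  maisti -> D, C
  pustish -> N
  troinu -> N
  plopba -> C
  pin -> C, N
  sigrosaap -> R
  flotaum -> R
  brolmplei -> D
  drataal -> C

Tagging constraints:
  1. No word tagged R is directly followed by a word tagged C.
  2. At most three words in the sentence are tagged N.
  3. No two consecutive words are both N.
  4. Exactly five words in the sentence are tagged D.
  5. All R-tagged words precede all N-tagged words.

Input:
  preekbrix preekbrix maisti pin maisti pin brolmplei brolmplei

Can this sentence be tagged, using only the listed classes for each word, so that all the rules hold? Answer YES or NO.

YES

Candidates per position — 1:preekbrix {D,C}; 2:preekbrix {D,C}; 3:maisti {D,C}; 4:pin {C,N}; 5:maisti {D,C}; 6:pin {C,N}; 7:brolmplei {D}; 8:brolmplei {D}.
One satisfying assignment: D C D C D C D D.
Check: rule 1 ✓; rule 2 ✓; rule 3 ✓; rule 4 ✓; rule 5 ✓.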